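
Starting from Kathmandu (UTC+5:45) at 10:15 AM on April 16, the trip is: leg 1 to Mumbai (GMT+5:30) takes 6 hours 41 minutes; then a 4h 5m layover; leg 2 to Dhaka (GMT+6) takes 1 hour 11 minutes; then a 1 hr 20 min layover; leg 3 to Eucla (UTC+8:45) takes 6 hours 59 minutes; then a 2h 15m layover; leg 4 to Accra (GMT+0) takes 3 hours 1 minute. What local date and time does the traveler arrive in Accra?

6:02 AM on April 17

Convert departure to UTC: 10:15 AM − 5:45 = 4:30 AM UTC on Apr 16.
Add 6 hours and 41 minutes leg 1 → 11:11 AM UTC.
Add 4 hours and 5 minutes layover in Mumbai → 3:16 PM UTC.
Add 1 hour and 11 minutes leg 2 → 4:27 PM UTC.
Add 1 hour 20 minutes layover in Dhaka → 5:47 PM UTC.
Add 6 hours and 59 minutes leg 3 → 12:46 AM UTC (Apr 17).
Add 2 hours 15 minutes layover in Eucla → 3:01 AM UTC.
Add 3 hours and 1 minute leg 4 → 6:02 AM UTC.
Accra is UTC+0, so local arrival is the same: 6:02 AM on Apr 17.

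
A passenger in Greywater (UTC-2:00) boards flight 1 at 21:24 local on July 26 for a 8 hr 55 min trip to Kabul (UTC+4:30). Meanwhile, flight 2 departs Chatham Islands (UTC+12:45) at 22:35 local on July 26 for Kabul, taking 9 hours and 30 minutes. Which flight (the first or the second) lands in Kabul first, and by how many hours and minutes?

the second, by 12 hours 59 minutes

Flight 1 in UTC: 21:24 + 2:00 = 23:24 on Jul 26.
+8 hours 55 minutes → arrive 08:19 UTC on Jul 27.
Flight 2 in UTC: 22:35 − 12:45 = 09:50 on Jul 26.
+9 hours 30 minutes → arrive 19:20 UTC on Jul 26.
Flight 2 lands earlier by 12 hours 59 minutes.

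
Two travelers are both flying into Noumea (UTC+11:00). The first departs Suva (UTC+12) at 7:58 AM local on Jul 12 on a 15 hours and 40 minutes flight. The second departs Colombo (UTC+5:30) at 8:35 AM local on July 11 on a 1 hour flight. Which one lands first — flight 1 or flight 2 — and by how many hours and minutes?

Flight 1 in UTC: 7:58 AM − 12:00 = 7:58 PM on Jul 11.
+15 hours and 40 minutes → arrive 11:38 AM UTC on Jul 12.
Flight 2 in UTC: 8:35 AM − 5:30 = 3:05 AM on Jul 11.
+1 hour → arrive 4:05 AM UTC on Jul 11.
Flight 2 lands earlier by 31 hours 33 minutes.

the second, by 31 hours 33 minutes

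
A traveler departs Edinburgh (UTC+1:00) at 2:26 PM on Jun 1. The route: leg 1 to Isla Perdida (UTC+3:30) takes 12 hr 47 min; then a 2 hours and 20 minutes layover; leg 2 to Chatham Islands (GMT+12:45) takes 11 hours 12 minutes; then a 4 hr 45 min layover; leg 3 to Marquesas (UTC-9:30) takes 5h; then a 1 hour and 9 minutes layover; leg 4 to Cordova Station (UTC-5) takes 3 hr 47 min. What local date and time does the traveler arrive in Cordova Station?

Convert departure to UTC: 2:26 PM − 1:00 = 1:26 PM UTC on Jun 1.
Add 12 hours and 47 minutes leg 1 → 2:13 AM UTC (Jun 2).
Add 2 hours and 20 minutes layover in Isla Perdida → 4:33 AM UTC.
Add 11 hours and 12 minutes leg 2 → 3:45 PM UTC.
Add 4 hours and 45 minutes layover in Chatham Islands → 8:30 PM UTC.
Add 5 hours leg 3 → 1:30 AM UTC (Jun 3).
Add 1 hour 9 minutes layover in Marquesas → 2:39 AM UTC.
Add 3 hours and 47 minutes leg 4 → 6:26 AM UTC.
Cordova Station is UTC−5:00, so local arrival = 6:26 AM − 5:00 = 1:26 AM on Jun 3.

1:26 AM on June 3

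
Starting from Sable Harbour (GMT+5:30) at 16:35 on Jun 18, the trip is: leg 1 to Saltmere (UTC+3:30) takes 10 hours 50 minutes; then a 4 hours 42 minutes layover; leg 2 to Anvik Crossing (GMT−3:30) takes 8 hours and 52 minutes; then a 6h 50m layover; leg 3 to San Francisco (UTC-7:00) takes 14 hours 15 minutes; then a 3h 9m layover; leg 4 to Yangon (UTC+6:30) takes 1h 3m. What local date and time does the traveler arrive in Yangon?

19:16 on June 20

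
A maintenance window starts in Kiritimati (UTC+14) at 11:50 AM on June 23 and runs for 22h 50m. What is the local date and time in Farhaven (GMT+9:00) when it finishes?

5:40 AM on Jun 24

Convert start to UTC: 11:50 AM − 14:00 = 9:50 PM UTC on Jun 22.
Add 22 hours 50 minutes duration → 8:40 PM UTC (Jun 23).
Farhaven is UTC+9:00, so local end time = 8:40 PM + 9:00 = 5:40 AM on Jun 24.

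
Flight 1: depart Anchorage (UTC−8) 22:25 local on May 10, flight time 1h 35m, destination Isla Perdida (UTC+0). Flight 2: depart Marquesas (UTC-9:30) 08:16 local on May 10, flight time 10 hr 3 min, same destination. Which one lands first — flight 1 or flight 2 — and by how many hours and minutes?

Flight 1 in UTC: 22:25 + 8:00 = 06:25 on May 11.
+1 hour and 35 minutes → arrive 08:00 UTC on May 11.
Flight 2 in UTC: 08:16 + 9:30 = 17:46 on May 10.
+10 hours 3 minutes → arrive 03:49 UTC on May 11.
Flight 2 lands earlier by 4 hours 11 minutes.

the second, by 4 hours 11 minutes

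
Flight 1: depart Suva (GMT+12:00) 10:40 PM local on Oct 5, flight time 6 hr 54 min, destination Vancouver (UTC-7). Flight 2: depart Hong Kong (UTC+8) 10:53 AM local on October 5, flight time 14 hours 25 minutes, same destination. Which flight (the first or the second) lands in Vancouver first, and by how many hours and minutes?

Flight 1 in UTC: 10:40 PM − 12:00 = 10:40 AM on Oct 5.
+6 hours and 54 minutes → arrive 5:34 PM UTC on Oct 5.
Flight 2 in UTC: 10:53 AM − 8:00 = 2:53 AM on Oct 5.
+14 hours and 25 minutes → arrive 5:18 PM UTC on Oct 5.
Flight 2 lands earlier by 16 minutes.

the second, by 16 minutes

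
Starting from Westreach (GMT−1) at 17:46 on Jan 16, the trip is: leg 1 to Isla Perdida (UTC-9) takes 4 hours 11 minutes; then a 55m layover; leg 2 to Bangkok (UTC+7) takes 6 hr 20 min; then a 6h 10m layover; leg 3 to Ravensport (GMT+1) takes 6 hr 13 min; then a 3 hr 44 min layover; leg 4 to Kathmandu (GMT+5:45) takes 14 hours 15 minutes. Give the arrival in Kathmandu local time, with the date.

Convert departure to UTC: 17:46 + 1:00 = 18:46 UTC on Jan 16.
Add 4 hours and 11 minutes leg 1 → 22:57 UTC.
Add 55 minutes layover in Isla Perdida → 23:52 UTC.
Add 6 hours and 20 minutes leg 2 → 06:12 UTC (Jan 17).
Add 6 hours and 10 minutes layover in Bangkok → 12:22 UTC.
Add 6 hours and 13 minutes leg 3 → 18:35 UTC.
Add 3 hours 44 minutes layover in Ravensport → 22:19 UTC.
Add 14 hours and 15 minutes leg 4 → 12:34 UTC (Jan 18).
Kathmandu is UTC+5:45, so local arrival = 12:34 + 5:45 = 18:19 on Jan 18.

18:19 on Jan 18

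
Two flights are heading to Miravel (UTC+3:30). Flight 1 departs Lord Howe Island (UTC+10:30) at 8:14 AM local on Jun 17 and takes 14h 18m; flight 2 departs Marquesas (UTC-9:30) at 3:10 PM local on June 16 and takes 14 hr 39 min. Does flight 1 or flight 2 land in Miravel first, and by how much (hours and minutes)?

Flight 1 in UTC: 8:14 AM − 10:30 = 9:44 PM on Jun 16.
+14 hours and 18 minutes → arrive 12:02 PM UTC on Jun 17.
Flight 2 in UTC: 3:10 PM + 9:30 = 12:40 AM on Jun 17.
+14 hours 39 minutes → arrive 3:19 PM UTC on Jun 17.
Flight 1 lands earlier by 3 hours 17 minutes.

the first, by 3 hours 17 minutes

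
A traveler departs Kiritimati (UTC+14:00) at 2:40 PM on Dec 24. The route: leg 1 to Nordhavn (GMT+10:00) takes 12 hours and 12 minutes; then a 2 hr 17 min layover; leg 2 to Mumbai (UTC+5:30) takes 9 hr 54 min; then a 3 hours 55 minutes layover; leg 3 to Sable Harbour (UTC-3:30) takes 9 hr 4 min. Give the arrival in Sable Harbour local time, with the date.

10:32 AM on Dec 25

Convert departure to UTC: 2:40 PM − 14:00 = 12:40 AM UTC on Dec 24.
Add 12 hours and 12 minutes leg 1 → 12:52 PM UTC.
Add 2 hours 17 minutes layover in Nordhavn → 3:09 PM UTC.
Add 9 hours 54 minutes leg 2 → 1:03 AM UTC (Dec 25).
Add 3 hours 55 minutes layover in Mumbai → 4:58 AM UTC.
Add 9 hours 4 minutes leg 3 → 2:02 PM UTC.
Sable Harbour is UTC−3:30, so local arrival = 2:02 PM − 3:30 = 10:32 AM on Dec 25.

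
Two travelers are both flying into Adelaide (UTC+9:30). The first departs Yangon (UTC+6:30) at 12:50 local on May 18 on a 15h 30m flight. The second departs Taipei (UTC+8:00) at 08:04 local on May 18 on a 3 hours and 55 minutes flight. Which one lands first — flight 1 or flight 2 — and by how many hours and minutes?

Flight 1 in UTC: 12:50 − 6:30 = 06:20 on May 18.
+15 hours and 30 minutes → arrive 21:50 UTC on May 18.
Flight 2 in UTC: 08:04 − 8:00 = 00:04 on May 18.
+3 hours 55 minutes → arrive 03:59 UTC on May 18.
Flight 2 lands earlier by 17 hours 51 minutes.

the second, by 17 hours 51 minutes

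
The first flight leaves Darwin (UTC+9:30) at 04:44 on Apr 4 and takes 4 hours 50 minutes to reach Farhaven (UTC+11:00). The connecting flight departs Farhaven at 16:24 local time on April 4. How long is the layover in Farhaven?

Convert departure to UTC: 04:44 − 9:30 = 19:14 UTC on Apr 3.
Add 4 hours and 50 minutes flight time → 00:04 UTC (Apr 4).
Farhaven is UTC+11:00, so local arrival = 00:04 + 11:00 = 11:04 on Apr 4.
Layover = 16:24 − 11:04 = 5 hours 20 minutes.

5 hours 20 minutes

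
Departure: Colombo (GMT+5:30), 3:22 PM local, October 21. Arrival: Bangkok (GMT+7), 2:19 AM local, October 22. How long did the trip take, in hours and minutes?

Bangkok is 1:30 ahead of Colombo.
Clock-face elapsed time (ignoring zones) is 10 hours 57 minutes.
Actual elapsed = 10 hours 57 minutes − 1:30 = 9 hours 27 minutes.

9 hours 27 minutes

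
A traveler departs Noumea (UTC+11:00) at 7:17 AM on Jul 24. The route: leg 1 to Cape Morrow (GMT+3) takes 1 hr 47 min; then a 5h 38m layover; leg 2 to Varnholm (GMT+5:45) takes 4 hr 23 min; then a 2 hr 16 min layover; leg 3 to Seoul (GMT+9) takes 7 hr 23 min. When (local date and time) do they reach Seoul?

Convert departure to UTC: 7:17 AM − 11:00 = 8:17 PM UTC on Jul 23.
Add 1 hour and 47 minutes leg 1 → 10:04 PM UTC.
Add 5 hours 38 minutes layover in Cape Morrow → 3:42 AM UTC (Jul 24).
Add 4 hours and 23 minutes leg 2 → 8:05 AM UTC.
Add 2 hours 16 minutes layover in Varnholm → 10:21 AM UTC.
Add 7 hours and 23 minutes leg 3 → 5:44 PM UTC.
Seoul is UTC+9:00, so local arrival = 5:44 PM + 9:00 = 2:44 AM on Jul 25.

2:44 AM on July 25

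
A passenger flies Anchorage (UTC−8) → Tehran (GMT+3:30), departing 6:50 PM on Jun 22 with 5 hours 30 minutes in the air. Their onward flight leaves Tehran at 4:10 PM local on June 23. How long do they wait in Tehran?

Convert departure to UTC: 6:50 PM + 8:00 = 2:50 AM UTC on Jun 23.
Add 5 hours and 30 minutes flight time → 8:20 AM UTC.
Tehran is UTC+3:30, so local arrival = 8:20 AM + 3:30 = 11:50 AM on Jun 23.
Layover = 4:10 PM − 11:50 AM = 4 hours 20 minutes.

4 hours 20 minutes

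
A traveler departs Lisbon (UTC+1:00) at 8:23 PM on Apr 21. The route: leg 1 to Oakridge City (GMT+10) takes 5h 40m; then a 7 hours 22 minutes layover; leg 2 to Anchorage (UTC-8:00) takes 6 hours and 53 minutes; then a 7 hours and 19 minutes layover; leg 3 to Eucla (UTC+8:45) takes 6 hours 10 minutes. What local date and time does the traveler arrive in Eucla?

Convert departure to UTC: 8:23 PM − 1:00 = 7:23 PM UTC on Apr 21.
Add 5 hours and 40 minutes leg 1 → 1:03 AM UTC (Apr 22).
Add 7 hours 22 minutes layover in Oakridge City → 8:25 AM UTC.
Add 6 hours 53 minutes leg 2 → 3:18 PM UTC.
Add 7 hours 19 minutes layover in Anchorage → 10:37 PM UTC.
Add 6 hours and 10 minutes leg 3 → 4:47 AM UTC (Apr 23).
Eucla is UTC+8:45, so local arrival = 4:47 AM + 8:45 = 1:32 PM on Apr 23.

1:32 PM on Apr 23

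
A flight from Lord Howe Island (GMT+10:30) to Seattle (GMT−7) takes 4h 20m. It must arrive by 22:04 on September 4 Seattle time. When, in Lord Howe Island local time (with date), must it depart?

11:14 on Sep 5

Target arrival in UTC: 22:04 + 7:00 = 05:04 on Sep 5.
Subtract 4 hours and 20 minutes → departure 00:44 UTC on Sep 5.
Lord Howe Island is UTC+10:30: 00:44 + 10:30 = 11:14 on Sep 5.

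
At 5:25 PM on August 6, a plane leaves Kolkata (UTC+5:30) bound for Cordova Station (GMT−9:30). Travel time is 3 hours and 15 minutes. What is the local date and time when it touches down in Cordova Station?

5:40 AM on Aug 6

Convert departure to UTC: 5:25 PM − 5:30 = 11:55 AM UTC on Aug 6.
Add 3 hours and 15 minutes travel time → 3:10 PM UTC.
Cordova Station is UTC−9:30, so local arrival = 3:10 PM − 9:30 = 5:40 AM on Aug 6.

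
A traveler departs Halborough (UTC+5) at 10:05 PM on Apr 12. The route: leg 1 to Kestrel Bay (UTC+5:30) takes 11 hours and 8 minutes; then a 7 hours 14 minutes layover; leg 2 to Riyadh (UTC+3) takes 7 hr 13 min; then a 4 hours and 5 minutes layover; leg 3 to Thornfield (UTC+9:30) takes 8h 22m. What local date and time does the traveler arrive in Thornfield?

4:37 PM on April 14

Convert departure to UTC: 10:05 PM − 5:00 = 5:05 PM UTC on Apr 12.
Add 11 hours 8 minutes leg 1 → 4:13 AM UTC (Apr 13).
Add 7 hours and 14 minutes layover in Kestrel Bay → 11:27 AM UTC.
Add 7 hours and 13 minutes leg 2 → 6:40 PM UTC.
Add 4 hours and 5 minutes layover in Riyadh → 10:45 PM UTC.
Add 8 hours 22 minutes leg 3 → 7:07 AM UTC (Apr 14).
Thornfield is UTC+9:30, so local arrival = 7:07 AM + 9:30 = 4:37 PM on Apr 14.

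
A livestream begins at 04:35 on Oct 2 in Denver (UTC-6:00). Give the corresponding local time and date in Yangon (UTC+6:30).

17:05 on October 2

Yangon is 12:30 ahead of Denver.
Shift by the zone difference: 04:35 + 12:30 = 17:05 on Oct 2 in Yangon.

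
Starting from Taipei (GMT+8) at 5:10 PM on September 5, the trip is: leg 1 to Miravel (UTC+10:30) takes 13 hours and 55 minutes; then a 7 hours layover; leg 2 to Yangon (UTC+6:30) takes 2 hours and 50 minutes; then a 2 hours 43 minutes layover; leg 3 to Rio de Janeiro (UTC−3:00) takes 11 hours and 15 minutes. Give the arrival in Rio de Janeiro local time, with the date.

7:53 PM on September 6

Convert departure to UTC: 5:10 PM − 8:00 = 9:10 AM UTC on Sep 5.
Add 13 hours and 55 minutes leg 1 → 11:05 PM UTC.
Add 7 hours layover in Miravel → 6:05 AM UTC (Sep 6).
Add 2 hours 50 minutes leg 2 → 8:55 AM UTC.
Add 2 hours 43 minutes layover in Yangon → 11:38 AM UTC.
Add 11 hours 15 minutes leg 3 → 10:53 PM UTC.
Rio de Janeiro is UTC−3:00, so local arrival = 10:53 PM − 3:00 = 7:53 PM on Sep 6.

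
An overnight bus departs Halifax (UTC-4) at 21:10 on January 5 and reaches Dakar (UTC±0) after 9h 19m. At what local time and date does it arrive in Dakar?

10:29 on January 6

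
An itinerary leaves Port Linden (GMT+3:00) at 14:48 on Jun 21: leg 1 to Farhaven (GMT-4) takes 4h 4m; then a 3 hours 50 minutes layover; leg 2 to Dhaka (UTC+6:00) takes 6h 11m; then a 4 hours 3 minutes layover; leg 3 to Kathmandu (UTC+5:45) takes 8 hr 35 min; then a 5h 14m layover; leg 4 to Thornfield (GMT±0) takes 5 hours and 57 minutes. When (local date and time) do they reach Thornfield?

01:42 on June 23

Convert departure to UTC: 14:48 − 3:00 = 11:48 UTC on Jun 21.
Add 4 hours 4 minutes leg 1 → 15:52 UTC.
Add 3 hours and 50 minutes layover in Farhaven → 19:42 UTC.
Add 6 hours and 11 minutes leg 2 → 01:53 UTC (Jun 22).
Add 4 hours and 3 minutes layover in Dhaka → 05:56 UTC.
Add 8 hours 35 minutes leg 3 → 14:31 UTC.
Add 5 hours 14 minutes layover in Kathmandu → 19:45 UTC.
Add 5 hours 57 minutes leg 4 → 01:42 UTC (Jun 23).
Thornfield is UTC+0, so local arrival is the same: 01:42 on Jun 23.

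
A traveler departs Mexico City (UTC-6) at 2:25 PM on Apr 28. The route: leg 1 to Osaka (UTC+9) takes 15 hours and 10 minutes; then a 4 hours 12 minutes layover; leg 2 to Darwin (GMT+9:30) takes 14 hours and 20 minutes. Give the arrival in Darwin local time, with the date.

Convert departure to UTC: 2:25 PM + 6:00 = 8:25 PM UTC on Apr 28.
Add 15 hours and 10 minutes leg 1 → 11:35 AM UTC (Apr 29).
Add 4 hours and 12 minutes layover in Osaka → 3:47 PM UTC.
Add 14 hours and 20 minutes leg 2 → 6:07 AM UTC (Apr 30).
Darwin is UTC+9:30, so local arrival = 6:07 AM + 9:30 = 3:37 PM on Apr 30.

3:37 PM on Apr 30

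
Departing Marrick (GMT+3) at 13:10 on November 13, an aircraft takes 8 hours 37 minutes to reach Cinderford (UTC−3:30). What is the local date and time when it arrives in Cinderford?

Convert departure to UTC: 13:10 − 3:00 = 10:10 UTC on Nov 13.
Add 8 hours and 37 minutes travel time → 18:47 UTC.
Cinderford is UTC−3:30, so local arrival = 18:47 − 3:30 = 15:17 on Nov 13.

15:17 on November 13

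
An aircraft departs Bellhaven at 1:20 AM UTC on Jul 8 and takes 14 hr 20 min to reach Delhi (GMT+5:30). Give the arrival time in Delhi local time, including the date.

9:10 PM on Jul 8

Departure is given in UTC: 1:20 AM on Jul 8.
Add 14 hours and 20 minutes → 3:40 PM UTC.
Delhi is UTC+5:30: 3:40 PM + 5:30 = 9:10 PM on Jul 8.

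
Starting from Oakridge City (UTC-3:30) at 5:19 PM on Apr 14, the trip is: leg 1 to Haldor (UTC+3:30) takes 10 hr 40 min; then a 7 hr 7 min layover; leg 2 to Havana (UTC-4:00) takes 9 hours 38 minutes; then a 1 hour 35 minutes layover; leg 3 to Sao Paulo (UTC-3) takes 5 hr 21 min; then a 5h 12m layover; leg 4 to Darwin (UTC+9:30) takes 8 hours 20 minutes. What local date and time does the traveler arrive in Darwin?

Convert departure to UTC: 5:19 PM + 3:30 = 8:49 PM UTC on Apr 14.
Add 10 hours and 40 minutes leg 1 → 7:29 AM UTC (Apr 15).
Add 7 hours 7 minutes layover in Haldor → 2:36 PM UTC.
Add 9 hours 38 minutes leg 2 → 12:14 AM UTC (Apr 16).
Add 1 hour and 35 minutes layover in Havana → 1:49 AM UTC.
Add 5 hours 21 minutes leg 3 → 7:10 AM UTC.
Add 5 hours and 12 minutes layover in Sao Paulo → 12:22 PM UTC.
Add 8 hours and 20 minutes leg 4 → 8:42 PM UTC.
Darwin is UTC+9:30, so local arrival = 8:42 PM + 9:30 = 6:12 AM on Apr 17.

6:12 AM on Apr 17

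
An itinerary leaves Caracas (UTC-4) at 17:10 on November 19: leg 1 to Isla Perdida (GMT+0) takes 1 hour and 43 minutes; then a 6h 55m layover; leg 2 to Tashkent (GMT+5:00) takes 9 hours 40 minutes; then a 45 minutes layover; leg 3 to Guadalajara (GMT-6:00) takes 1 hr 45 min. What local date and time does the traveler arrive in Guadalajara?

Convert departure to UTC: 17:10 + 4:00 = 21:10 UTC on Nov 19.
Add 1 hour and 43 minutes leg 1 → 22:53 UTC.
Add 6 hours 55 minutes layover in Isla Perdida → 05:48 UTC (Nov 20).
Add 9 hours and 40 minutes leg 2 → 15:28 UTC.
Add 45 minutes layover in Tashkent → 16:13 UTC.
Add 1 hour 45 minutes leg 3 → 17:58 UTC.
Guadalajara is UTC−6:00, so local arrival = 17:58 − 6:00 = 11:58 on Nov 20.

11:58 on Nov 20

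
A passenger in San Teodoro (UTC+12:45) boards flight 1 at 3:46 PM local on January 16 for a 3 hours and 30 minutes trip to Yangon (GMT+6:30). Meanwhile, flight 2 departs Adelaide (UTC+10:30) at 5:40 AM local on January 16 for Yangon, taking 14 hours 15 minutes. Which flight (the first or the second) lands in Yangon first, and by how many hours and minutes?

the first, by 2 hours 54 minutes

Flight 1 in UTC: 3:46 PM − 12:45 = 3:01 AM on Jan 16.
+3 hours and 30 minutes → arrive 6:31 AM UTC on Jan 16.
Flight 2 in UTC: 5:40 AM − 10:30 = 7:10 PM on Jan 15.
+14 hours 15 minutes → arrive 9:25 AM UTC on Jan 16.
Flight 1 lands earlier by 2 hours 54 minutes.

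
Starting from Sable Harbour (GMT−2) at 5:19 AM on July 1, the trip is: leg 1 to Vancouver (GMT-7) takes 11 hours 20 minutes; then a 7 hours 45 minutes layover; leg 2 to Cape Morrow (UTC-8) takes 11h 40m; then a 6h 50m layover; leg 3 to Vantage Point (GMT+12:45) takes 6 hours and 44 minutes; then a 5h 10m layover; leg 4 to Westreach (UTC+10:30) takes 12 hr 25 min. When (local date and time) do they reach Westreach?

7:43 AM on July 4

Convert departure to UTC: 5:19 AM + 2:00 = 7:19 AM UTC on Jul 1.
Add 11 hours and 20 minutes leg 1 → 6:39 PM UTC.
Add 7 hours and 45 minutes layover in Vancouver → 2:24 AM UTC (Jul 2).
Add 11 hours and 40 minutes leg 2 → 2:04 PM UTC.
Add 6 hours 50 minutes layover in Cape Morrow → 8:54 PM UTC.
Add 6 hours 44 minutes leg 3 → 3:38 AM UTC (Jul 3).
Add 5 hours 10 minutes layover in Vantage Point → 8:48 AM UTC.
Add 12 hours 25 minutes leg 4 → 9:13 PM UTC.
Westreach is UTC+10:30, so local arrival = 9:13 PM + 10:30 = 7:43 AM on Jul 4.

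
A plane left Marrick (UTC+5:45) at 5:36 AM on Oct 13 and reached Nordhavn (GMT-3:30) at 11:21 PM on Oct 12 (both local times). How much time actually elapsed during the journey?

Departure in UTC: 5:36 AM − 5:45 = 11:51 PM on Oct 12.
Arrival in UTC: 11:21 PM + 3:30 = 2:51 AM on Oct 13.
Elapsed = 2:51 AM − 11:51 PM (+1 day) = 3 hours.

3 hours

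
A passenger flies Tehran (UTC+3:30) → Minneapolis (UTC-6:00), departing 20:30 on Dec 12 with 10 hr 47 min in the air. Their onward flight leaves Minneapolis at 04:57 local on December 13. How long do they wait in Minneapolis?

7 hours 10 minutes

Convert departure to UTC: 20:30 − 3:30 = 17:00 UTC on Dec 12.
Add 10 hours and 47 minutes flight time → 03:47 UTC (Dec 13).
Minneapolis is UTC−6:00, so local arrival = 03:47 − 6:00 = 21:47 on Dec 12.
Layover = 04:57 − 21:47 (+1 day) = 7 hours 10 minutes.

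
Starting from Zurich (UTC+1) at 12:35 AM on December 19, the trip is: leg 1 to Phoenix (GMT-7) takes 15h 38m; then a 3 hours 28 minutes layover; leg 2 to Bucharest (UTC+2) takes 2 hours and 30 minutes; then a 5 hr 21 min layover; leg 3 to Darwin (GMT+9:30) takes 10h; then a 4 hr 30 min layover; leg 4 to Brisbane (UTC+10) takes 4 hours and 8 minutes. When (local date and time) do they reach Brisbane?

7:10 AM on December 21

Convert departure to UTC: 12:35 AM − 1:00 = 11:35 PM UTC on Dec 18.
Add 15 hours and 38 minutes leg 1 → 3:13 PM UTC (Dec 19).
Add 3 hours 28 minutes layover in Phoenix → 6:41 PM UTC.
Add 2 hours and 30 minutes leg 2 → 9:11 PM UTC.
Add 5 hours 21 minutes layover in Bucharest → 2:32 AM UTC (Dec 20).
Add 10 hours leg 3 → 12:32 PM UTC.
Add 4 hours and 30 minutes layover in Darwin → 5:02 PM UTC.
Add 4 hours and 8 minutes leg 4 → 9:10 PM UTC.
Brisbane is UTC+10:00, so local arrival = 9:10 PM + 10:00 = 7:10 AM on Dec 21.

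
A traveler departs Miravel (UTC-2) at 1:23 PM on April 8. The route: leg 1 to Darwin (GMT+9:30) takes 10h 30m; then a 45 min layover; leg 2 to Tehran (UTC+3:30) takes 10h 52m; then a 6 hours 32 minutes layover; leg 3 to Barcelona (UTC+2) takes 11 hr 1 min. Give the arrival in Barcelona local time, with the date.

Convert departure to UTC: 1:23 PM + 2:00 = 3:23 PM UTC on Apr 8.
Add 10 hours 30 minutes leg 1 → 1:53 AM UTC (Apr 9).
Add 45 minutes layover in Darwin → 2:38 AM UTC.
Add 10 hours 52 minutes leg 2 → 1:30 PM UTC.
Add 6 hours 32 minutes layover in Tehran → 8:02 PM UTC.
Add 11 hours and 1 minute leg 3 → 7:03 AM UTC (Apr 10).
Barcelona is UTC+2:00, so local arrival = 7:03 AM + 2:00 = 9:03 AM on Apr 10.

9:03 AM on April 10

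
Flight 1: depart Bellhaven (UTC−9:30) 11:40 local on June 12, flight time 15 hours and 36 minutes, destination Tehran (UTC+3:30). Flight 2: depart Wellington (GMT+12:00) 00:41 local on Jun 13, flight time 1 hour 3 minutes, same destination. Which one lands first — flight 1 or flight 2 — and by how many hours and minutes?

Flight 1 in UTC: 11:40 + 9:30 = 21:10 on Jun 12.
+15 hours and 36 minutes → arrive 12:46 UTC on Jun 13.
Flight 2 in UTC: 00:41 − 12:00 = 12:41 on Jun 12.
+1 hour 3 minutes → arrive 13:44 UTC on Jun 12.
Flight 2 lands earlier by 23 hours 2 minutes.

the second, by 23 hours 2 minutes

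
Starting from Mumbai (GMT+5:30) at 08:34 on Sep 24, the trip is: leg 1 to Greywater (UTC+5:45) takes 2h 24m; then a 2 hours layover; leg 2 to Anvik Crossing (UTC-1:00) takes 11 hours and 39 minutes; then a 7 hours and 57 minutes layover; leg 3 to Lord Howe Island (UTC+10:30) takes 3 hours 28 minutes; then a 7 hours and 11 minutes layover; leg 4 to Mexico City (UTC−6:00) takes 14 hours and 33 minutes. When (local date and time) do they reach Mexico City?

Convert departure to UTC: 08:34 − 5:30 = 03:04 UTC on Sep 24.
Add 2 hours 24 minutes leg 1 → 05:28 UTC.
Add 2 hours layover in Greywater → 07:28 UTC.
Add 11 hours and 39 minutes leg 2 → 19:07 UTC.
Add 7 hours 57 minutes layover in Anvik Crossing → 03:04 UTC (Sep 25).
Add 3 hours 28 minutes leg 3 → 06:32 UTC.
Add 7 hours 11 minutes layover in Lord Howe Island → 13:43 UTC.
Add 14 hours and 33 minutes leg 4 → 04:16 UTC (Sep 26).
Mexico City is UTC−6:00, so local arrival = 04:16 − 6:00 = 22:16 on Sep 25.

22:16 on September 25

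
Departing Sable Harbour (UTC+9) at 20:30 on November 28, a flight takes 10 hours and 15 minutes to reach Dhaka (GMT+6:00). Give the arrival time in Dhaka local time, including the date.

03:45 on Nov 29

Convert departure to UTC: 20:30 − 9:00 = 11:30 UTC on Nov 28.
Add 10 hours 15 minutes travel time → 21:45 UTC.
Dhaka is UTC+6:00, so local arrival = 21:45 + 6:00 = 03:45 on Nov 29.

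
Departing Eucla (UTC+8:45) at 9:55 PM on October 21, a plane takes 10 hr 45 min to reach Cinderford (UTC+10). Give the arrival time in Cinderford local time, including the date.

Cinderford is 1:15 ahead of Eucla.
After 10 hours and 45 minutes it is 8:40 AM (Oct 22) in Eucla.
Shift by the zone difference: 8:40 AM + 1:15 = 9:55 AM on Oct 22 in Cinderford.

9:55 AM on Oct 22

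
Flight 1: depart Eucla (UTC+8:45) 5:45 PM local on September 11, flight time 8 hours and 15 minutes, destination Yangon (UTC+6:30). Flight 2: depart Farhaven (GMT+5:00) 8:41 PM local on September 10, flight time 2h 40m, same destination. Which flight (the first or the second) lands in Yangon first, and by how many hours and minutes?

Flight 1 in UTC: 5:45 PM − 8:45 = 9:00 AM on Sep 11.
+8 hours 15 minutes → arrive 5:15 PM UTC on Sep 11.
Flight 2 in UTC: 8:41 PM − 5:00 = 3:41 PM on Sep 10.
+2 hours 40 minutes → arrive 6:21 PM UTC on Sep 10.
Flight 2 lands earlier by 22 hours 54 minutes.

the second, by 22 hours 54 minutes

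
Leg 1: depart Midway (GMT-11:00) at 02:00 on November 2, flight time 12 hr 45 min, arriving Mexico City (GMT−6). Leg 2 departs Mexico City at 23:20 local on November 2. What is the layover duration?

3 hours 35 minutes

Convert departure to UTC: 02:00 + 11:00 = 13:00 UTC on Nov 2.
Add 12 hours and 45 minutes flight time → 01:45 UTC (Nov 3).
Mexico City is UTC−6:00, so local arrival = 01:45 − 6:00 = 19:45 on Nov 2.
Layover = 23:20 − 19:45 = 3 hours 35 minutes.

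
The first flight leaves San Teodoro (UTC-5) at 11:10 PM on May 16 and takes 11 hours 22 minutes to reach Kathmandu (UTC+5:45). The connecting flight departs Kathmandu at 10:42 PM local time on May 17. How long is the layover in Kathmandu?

1 hour 25 minutes

Convert departure to UTC: 11:10 PM + 5:00 = 4:10 AM UTC on May 17.
Add 11 hours and 22 minutes flight time → 3:32 PM UTC.
Kathmandu is UTC+5:45, so local arrival = 3:32 PM + 5:45 = 9:17 PM on May 17.
Layover = 10:42 PM − 9:17 PM = 1 hour 25 minutes.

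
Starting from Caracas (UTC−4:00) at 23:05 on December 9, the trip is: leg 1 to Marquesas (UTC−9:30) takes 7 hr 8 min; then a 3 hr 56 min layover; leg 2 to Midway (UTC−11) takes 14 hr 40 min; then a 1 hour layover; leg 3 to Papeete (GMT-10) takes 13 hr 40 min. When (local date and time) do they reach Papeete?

09:29 on Dec 11

Convert departure to UTC: 23:05 + 4:00 = 03:05 UTC on Dec 10.
Add 7 hours and 8 minutes leg 1 → 10:13 UTC.
Add 3 hours and 56 minutes layover in Marquesas → 14:09 UTC.
Add 14 hours and 40 minutes leg 2 → 04:49 UTC (Dec 11).
Add 1 hour layover in Midway → 05:49 UTC.
Add 13 hours 40 minutes leg 3 → 19:29 UTC.
Papeete is UTC−10:00, so local arrival = 19:29 − 10:00 = 09:29 on Dec 11.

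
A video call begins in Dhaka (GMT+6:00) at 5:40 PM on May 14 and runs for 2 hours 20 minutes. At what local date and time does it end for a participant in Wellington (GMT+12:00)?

2:00 AM on May 15

Convert start to UTC: 5:40 PM − 6:00 = 11:40 AM UTC on May 14.
Add 2 hours 20 minutes duration → 2:00 PM UTC.
Wellington is UTC+12:00, so local end time = 2:00 PM + 12:00 = 2:00 AM on May 15.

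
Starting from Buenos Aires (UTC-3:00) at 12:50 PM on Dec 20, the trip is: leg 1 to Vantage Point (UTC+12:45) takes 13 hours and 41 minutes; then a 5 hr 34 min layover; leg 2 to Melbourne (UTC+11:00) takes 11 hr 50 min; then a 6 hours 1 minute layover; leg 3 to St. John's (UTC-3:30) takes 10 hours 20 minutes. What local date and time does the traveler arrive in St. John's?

Convert departure to UTC: 12:50 PM + 3:00 = 3:50 PM UTC on Dec 20.
Add 13 hours and 41 minutes leg 1 → 5:31 AM UTC (Dec 21).
Add 5 hours 34 minutes layover in Vantage Point → 11:05 AM UTC.
Add 11 hours and 50 minutes leg 2 → 10:55 PM UTC.
Add 6 hours and 1 minute layover in Melbourne → 4:56 AM UTC (Dec 22).
Add 10 hours 20 minutes leg 3 → 3:16 PM UTC.
St. John's is UTC−3:30, so local arrival = 3:16 PM − 3:30 = 11:46 AM on Dec 22.

11:46 AM on December 22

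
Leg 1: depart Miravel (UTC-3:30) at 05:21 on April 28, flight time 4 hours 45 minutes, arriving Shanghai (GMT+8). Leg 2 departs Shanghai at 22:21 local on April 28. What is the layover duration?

Convert departure to UTC: 05:21 + 3:30 = 08:51 UTC on Apr 28.
Add 4 hours 45 minutes flight time → 13:36 UTC.
Shanghai is UTC+8:00, so local arrival = 13:36 + 8:00 = 21:36 on Apr 28.
Layover = 22:21 − 21:36 = 45 minutes.

45 minutes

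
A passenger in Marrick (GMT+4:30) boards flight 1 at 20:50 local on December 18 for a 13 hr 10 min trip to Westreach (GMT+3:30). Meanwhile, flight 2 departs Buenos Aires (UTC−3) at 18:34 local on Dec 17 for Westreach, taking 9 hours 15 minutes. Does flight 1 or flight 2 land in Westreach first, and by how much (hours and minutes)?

the second, by 22 hours 41 minutes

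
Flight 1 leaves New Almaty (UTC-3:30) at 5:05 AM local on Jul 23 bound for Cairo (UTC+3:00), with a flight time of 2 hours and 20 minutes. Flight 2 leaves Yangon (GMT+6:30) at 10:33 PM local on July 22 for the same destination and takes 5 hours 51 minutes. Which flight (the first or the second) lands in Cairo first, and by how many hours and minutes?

Flight 1 in UTC: 5:05 AM + 3:30 = 8:35 AM on Jul 23.
+2 hours 20 minutes → arrive 10:55 AM UTC on Jul 23.
Flight 2 in UTC: 10:33 PM − 6:30 = 4:03 PM on Jul 22.
+5 hours and 51 minutes → arrive 9:54 PM UTC on Jul 22.
Flight 2 lands earlier by 13 hours 1 minute.

the second, by 13 hours 1 minute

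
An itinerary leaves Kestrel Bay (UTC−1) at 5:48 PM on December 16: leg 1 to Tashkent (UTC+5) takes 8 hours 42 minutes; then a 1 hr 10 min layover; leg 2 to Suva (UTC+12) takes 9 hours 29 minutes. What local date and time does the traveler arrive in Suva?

Convert departure to UTC: 5:48 PM + 1:00 = 6:48 PM UTC on Dec 16.
Add 8 hours and 42 minutes leg 1 → 3:30 AM UTC (Dec 17).
Add 1 hour 10 minutes layover in Tashkent → 4:40 AM UTC.
Add 9 hours 29 minutes leg 2 → 2:09 PM UTC.
Suva is UTC+12:00, so local arrival = 2:09 PM + 12:00 = 2:09 AM on Dec 18.

2:09 AM on December 18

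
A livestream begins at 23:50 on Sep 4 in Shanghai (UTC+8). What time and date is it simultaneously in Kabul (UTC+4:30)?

Kabul is 3:30 behind Shanghai.
Shift by the zone difference: 23:50 − 3:30 = 20:20 on Sep 4 in Kabul.

20:20 on Sep 4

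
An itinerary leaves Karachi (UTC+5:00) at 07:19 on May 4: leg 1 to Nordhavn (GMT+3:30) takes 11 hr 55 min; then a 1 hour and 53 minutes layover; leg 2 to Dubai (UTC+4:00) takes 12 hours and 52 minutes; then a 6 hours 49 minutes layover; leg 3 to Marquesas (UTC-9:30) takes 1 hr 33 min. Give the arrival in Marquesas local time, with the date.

03:51 on May 5

Convert departure to UTC: 07:19 − 5:00 = 02:19 UTC on May 4.
Add 11 hours 55 minutes leg 1 → 14:14 UTC.
Add 1 hour 53 minutes layover in Nordhavn → 16:07 UTC.
Add 12 hours and 52 minutes leg 2 → 04:59 UTC (May 5).
Add 6 hours 49 minutes layover in Dubai → 11:48 UTC.
Add 1 hour 33 minutes leg 3 → 13:21 UTC.
Marquesas is UTC−9:30, so local arrival = 13:21 − 9:30 = 03:51 on May 5.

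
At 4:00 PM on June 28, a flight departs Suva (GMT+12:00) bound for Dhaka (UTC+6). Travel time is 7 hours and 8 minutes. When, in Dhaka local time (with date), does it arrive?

5:08 PM on June 28

Convert departure to UTC: 4:00 PM − 12:00 = 4:00 AM UTC on Jun 28.
Add 7 hours 8 minutes travel time → 11:08 AM UTC.
Dhaka is UTC+6:00, so local arrival = 11:08 AM + 6:00 = 5:08 PM on Jun 28.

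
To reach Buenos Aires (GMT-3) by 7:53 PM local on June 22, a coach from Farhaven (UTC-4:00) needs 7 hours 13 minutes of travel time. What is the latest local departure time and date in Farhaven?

11:40 AM on June 22

Target arrival in UTC: 7:53 PM + 3:00 = 10:53 PM on Jun 22.
Subtract 7 hours 13 minutes → departure 3:40 PM UTC on Jun 22.
Farhaven is UTC−4:00: 3:40 PM − 4:00 = 11:40 AM on Jun 22.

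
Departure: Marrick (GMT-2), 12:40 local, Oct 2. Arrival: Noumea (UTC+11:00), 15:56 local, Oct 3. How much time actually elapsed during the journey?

Noumea is 13:00 ahead of Marrick.
Clock-face elapsed time (ignoring zones) is 27 hours 16 minutes.
Actual elapsed = 27 hours 16 minutes − 13:00 = 14 hours 16 minutes.

14 hours 16 minutes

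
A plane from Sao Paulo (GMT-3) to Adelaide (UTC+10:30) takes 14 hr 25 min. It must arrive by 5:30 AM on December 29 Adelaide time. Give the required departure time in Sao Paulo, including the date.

Target arrival in UTC: 5:30 AM − 10:30 = 7:00 PM on Dec 28.
Subtract 14 hours 25 minutes → departure 4:35 AM UTC on Dec 28.
Sao Paulo is UTC−3:00: 4:35 AM − 3:00 = 1:35 AM on Dec 28.

1:35 AM on Dec 28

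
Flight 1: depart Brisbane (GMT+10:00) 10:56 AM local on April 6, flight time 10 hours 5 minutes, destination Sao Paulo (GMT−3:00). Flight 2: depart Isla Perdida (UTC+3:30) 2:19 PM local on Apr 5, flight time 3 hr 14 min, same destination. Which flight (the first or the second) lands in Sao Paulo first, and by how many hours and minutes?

the second, by 20 hours 58 minutes

Flight 1 in UTC: 10:56 AM − 10:00 = 12:56 AM on Apr 6.
+10 hours and 5 minutes → arrive 11:01 AM UTC on Apr 6.
Flight 2 in UTC: 2:19 PM − 3:30 = 10:49 AM on Apr 5.
+3 hours and 14 minutes → arrive 2:03 PM UTC on Apr 5.
Flight 2 lands earlier by 20 hours 58 minutes.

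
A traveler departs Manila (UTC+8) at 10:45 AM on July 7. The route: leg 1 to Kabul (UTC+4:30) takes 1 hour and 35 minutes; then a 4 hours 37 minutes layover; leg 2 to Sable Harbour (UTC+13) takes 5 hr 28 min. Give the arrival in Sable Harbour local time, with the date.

Convert departure to UTC: 10:45 AM − 8:00 = 2:45 AM UTC on Jul 7.
Add 1 hour and 35 minutes leg 1 → 4:20 AM UTC.
Add 4 hours 37 minutes layover in Kabul → 8:57 AM UTC.
Add 5 hours 28 minutes leg 2 → 2:25 PM UTC.
Sable Harbour is UTC+13:00, so local arrival = 2:25 PM + 13:00 = 3:25 AM on Jul 8.

3:25 AM on Jul 8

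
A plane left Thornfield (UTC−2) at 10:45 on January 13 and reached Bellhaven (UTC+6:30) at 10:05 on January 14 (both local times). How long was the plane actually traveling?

14 hours 50 minutes

Departure in UTC: 10:45 + 2:00 = 12:45 on Jan 13.
Arrival in UTC: 10:05 − 6:30 = 03:35 on Jan 14.
Elapsed = 03:35 − 12:45 (+1 day) = 14 hours 50 minutes.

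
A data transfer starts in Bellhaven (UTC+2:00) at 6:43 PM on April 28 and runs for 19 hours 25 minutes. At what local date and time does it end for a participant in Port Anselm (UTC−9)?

3:08 AM on April 29

Port Anselm is 11:00 behind Bellhaven.
After 19 hours 25 minutes it is 2:08 PM (Apr 29) in Bellhaven.
Shift by the zone difference: 2:08 PM − 11:00 = 3:08 AM on Apr 29 in Port Anselm.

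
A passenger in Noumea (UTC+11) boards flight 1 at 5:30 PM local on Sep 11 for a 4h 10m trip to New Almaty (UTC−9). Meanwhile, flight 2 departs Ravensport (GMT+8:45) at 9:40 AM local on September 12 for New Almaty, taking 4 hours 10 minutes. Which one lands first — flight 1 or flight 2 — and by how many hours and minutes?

Flight 1 in UTC: 5:30 PM − 11:00 = 6:30 AM on Sep 11.
+4 hours 10 minutes → arrive 10:40 AM UTC on Sep 11.
Flight 2 in UTC: 9:40 AM − 8:45 = 12:55 AM on Sep 12.
+4 hours and 10 minutes → arrive 5:05 AM UTC on Sep 12.
Flight 1 lands earlier by 18 hours 25 minutes.

the first, by 18 hours 25 minutes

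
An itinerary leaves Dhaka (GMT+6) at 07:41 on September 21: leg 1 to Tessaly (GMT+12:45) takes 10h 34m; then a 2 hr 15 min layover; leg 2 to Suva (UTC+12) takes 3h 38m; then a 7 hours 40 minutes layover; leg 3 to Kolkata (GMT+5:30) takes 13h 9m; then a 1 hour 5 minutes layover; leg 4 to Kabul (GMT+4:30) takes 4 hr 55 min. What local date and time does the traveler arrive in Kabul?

Convert departure to UTC: 07:41 − 6:00 = 01:41 UTC on Sep 21.
Add 10 hours 34 minutes leg 1 → 12:15 UTC.
Add 2 hours and 15 minutes layover in Tessaly → 14:30 UTC.
Add 3 hours 38 minutes leg 2 → 18:08 UTC.
Add 7 hours and 40 minutes layover in Suva → 01:48 UTC (Sep 22).
Add 13 hours 9 minutes leg 3 → 14:57 UTC.
Add 1 hour and 5 minutes layover in Kolkata → 16:02 UTC.
Add 4 hours 55 minutes leg 4 → 20:57 UTC.
Kabul is UTC+4:30, so local arrival = 20:57 + 4:30 = 01:27 on Sep 23.

01:27 on Sep 23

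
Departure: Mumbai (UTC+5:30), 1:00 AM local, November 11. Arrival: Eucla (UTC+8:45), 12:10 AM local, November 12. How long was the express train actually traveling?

Departure in UTC: 1:00 AM − 5:30 = 7:30 PM on Nov 10.
Arrival in UTC: 12:10 AM − 8:45 = 3:25 PM on Nov 11.
Elapsed = 3:25 PM − 7:30 PM (+1 day) = 19 hours 55 minutes.

19 hours 55 minutes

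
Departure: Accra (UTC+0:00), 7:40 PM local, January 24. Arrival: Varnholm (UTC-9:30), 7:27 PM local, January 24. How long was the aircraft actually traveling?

9 hours 17 minutes

Departure is already UTC: 7:40 PM on Jan 24.
Arrival in UTC: 7:27 PM + 9:30 = 4:57 AM on Jan 25.
Elapsed = 4:57 AM − 7:40 PM (+1 day) = 9 hours 17 minutes.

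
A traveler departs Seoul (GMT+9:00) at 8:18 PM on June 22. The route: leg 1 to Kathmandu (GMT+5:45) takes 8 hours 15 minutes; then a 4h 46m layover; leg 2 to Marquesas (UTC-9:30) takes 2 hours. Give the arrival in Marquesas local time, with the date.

4:49 PM on Jun 22

Convert departure to UTC: 8:18 PM − 9:00 = 11:18 AM UTC on Jun 22.
Add 8 hours and 15 minutes leg 1 → 7:33 PM UTC.
Add 4 hours 46 minutes layover in Kathmandu → 12:19 AM UTC (Jun 23).
Add 2 hours leg 2 → 2:19 AM UTC.
Marquesas is UTC−9:30, so local arrival = 2:19 AM − 9:30 = 4:49 PM on Jun 22.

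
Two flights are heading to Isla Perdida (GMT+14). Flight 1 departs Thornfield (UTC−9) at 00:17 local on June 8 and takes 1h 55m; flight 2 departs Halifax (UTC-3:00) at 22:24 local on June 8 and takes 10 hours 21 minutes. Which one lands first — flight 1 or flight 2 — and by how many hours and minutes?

the first, by 24 hours 33 minutes

Flight 1 in UTC: 00:17 + 9:00 = 09:17 on Jun 8.
+1 hour 55 minutes → arrive 11:12 UTC on Jun 8.
Flight 2 in UTC: 22:24 + 3:00 = 01:24 on Jun 9.
+10 hours 21 minutes → arrive 11:45 UTC on Jun 9.
Flight 1 lands earlier by 24 hours 33 minutes.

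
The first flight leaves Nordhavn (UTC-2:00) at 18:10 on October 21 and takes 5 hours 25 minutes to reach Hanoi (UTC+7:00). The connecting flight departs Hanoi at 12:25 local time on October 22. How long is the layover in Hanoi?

3 hours 50 minutes

Convert departure to UTC: 18:10 + 2:00 = 20:10 UTC on Oct 21.
Add 5 hours and 25 minutes flight time → 01:35 UTC (Oct 22).
Hanoi is UTC+7:00, so local arrival = 01:35 + 7:00 = 08:35 on Oct 22.
Layover = 12:25 − 08:35 = 3 hours 50 minutes.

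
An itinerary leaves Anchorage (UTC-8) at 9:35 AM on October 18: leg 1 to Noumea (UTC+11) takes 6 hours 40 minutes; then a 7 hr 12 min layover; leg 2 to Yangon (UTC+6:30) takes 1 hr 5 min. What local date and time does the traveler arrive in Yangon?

3:02 PM on October 19

Convert departure to UTC: 9:35 AM + 8:00 = 5:35 PM UTC on Oct 18.
Add 6 hours and 40 minutes leg 1 → 12:15 AM UTC (Oct 19).
Add 7 hours 12 minutes layover in Noumea → 7:27 AM UTC.
Add 1 hour 5 minutes leg 2 → 8:32 AM UTC.
Yangon is UTC+6:30, so local arrival = 8:32 AM + 6:30 = 3:02 PM on Oct 19.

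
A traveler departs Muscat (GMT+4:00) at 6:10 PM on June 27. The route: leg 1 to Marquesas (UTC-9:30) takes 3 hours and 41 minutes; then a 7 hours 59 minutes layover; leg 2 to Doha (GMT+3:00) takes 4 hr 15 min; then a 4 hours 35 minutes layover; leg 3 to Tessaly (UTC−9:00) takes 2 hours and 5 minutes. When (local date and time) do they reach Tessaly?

Convert departure to UTC: 6:10 PM − 4:00 = 2:10 PM UTC on Jun 27.
Add 3 hours 41 minutes leg 1 → 5:51 PM UTC.
Add 7 hours and 59 minutes layover in Marquesas → 1:50 AM UTC (Jun 28).
Add 4 hours and 15 minutes leg 2 → 6:05 AM UTC.
Add 4 hours and 35 minutes layover in Doha → 10:40 AM UTC.
Add 2 hours 5 minutes leg 3 → 12:45 PM UTC.
Tessaly is UTC−9:00, so local arrival = 12:45 PM − 9:00 = 3:45 AM on Jun 28.

3:45 AM on June 28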